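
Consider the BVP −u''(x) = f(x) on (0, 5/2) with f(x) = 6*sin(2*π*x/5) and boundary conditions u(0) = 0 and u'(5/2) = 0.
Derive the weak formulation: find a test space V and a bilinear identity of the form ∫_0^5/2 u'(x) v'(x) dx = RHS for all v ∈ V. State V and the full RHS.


V = {v ∈ H^1(0, 5/2) : v(0) = 0} (test functions vanish at x = 0 where u is specified); weak form: ∫_0^5/2 u'v' dx = ∫_0^5/2 (6*sin(2*π*x/5)) v dx for all v ∈ V.

Multiply both sides by a test function v and integrate from 0 to 5/2:
  ∫_0^5/2 −u''(x) v(x) dx = ∫_0^5/2 f(x) v(x) dx.
Integrate the LHS by parts once:
  ∫_0^5/2 −u'' v dx = −[u'(x) v(x)]_0^5/2 + ∫_0^5/2 u'(x) v'(x) dx.
Thus ∫_0^5/2 u'(x) v'(x) dx = ∫_0^5/2 f(x) v(x) dx + [u'(x) v(x)]_0^5/2.
Choose V so that boundary terms are either known or forced to vanish.
Mixed BC: u(0) = 0 (Dirichlet) and u'(5/2) = 0 (Neumann). Define V = {v ∈ H^1(0, 5/2) : v(0) = 0}. Then [u' v]_0^5/2 = u'(5/2)·v(5/2) − u'(0)·0 = 0.
Weak formulation: find u (satisfying any essential BC) such that ∫_0^5/2 u'(x) v'(x) dx = ∫_0^5/2 f v dx for all v ∈ V (Dirichlet at 0 absorbed into V; the Neumann datum at x = 5/2 is zero, so no boundary term remains).
Substituting f(x) = 6*sin(2*π*x/5), the right-hand side is ∫_0^5/2 (6*sin(2*π*x/5)) v dx.


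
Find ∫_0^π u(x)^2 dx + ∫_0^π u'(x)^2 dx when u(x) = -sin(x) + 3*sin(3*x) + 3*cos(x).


||u||_{H^1(0,π)}^2 = 55*π

u'(x) = -3*sin(x) - cos(x) + 9*cos(3*x).
Expand u² and (u')² and integrate term by term on (0, π), using: for integers n ≥ 1, ∫_0^π sin²(nx) dx = ∫_0^π cos²(nx) dx = π/2; for n ≠ n', ∫_0^π sin(nx)sin(n'x) dx = ∫_0^π cos(nx)cos(n'x) dx = 0; and by product-to-sum, ∫_0^π sin(nx)cos(n'x) dx = ½∫_0^π [sin((n+n')x) + sin((n−n')x)] dx, which is 0 when n+n' is even and 2n/(n²−n'²) when n+n' is odd (it need not vanish on (0, π)).
  u² squared terms: (-1)²·∫sin(x)² dx = 1·π/2 = π/2;  (3)²·∫cos(x)² dx = 9·π/2 = 9*π/2;  (3)²·∫sin(3x)² dx = 9·π/2 = 9*π/2.
  u² cross terms: 2·(-1)·(3)·∫sin(x)·cos(x) dx = -6·(0) = 0;  2·(-1)·(3)·∫sin(x)·sin(3x) dx = -6·(0) = 0;  2·(3)·(3)·∫cos(x)·sin(3x) dx = 18·(0) = 0.
  So ∫_0^π u² dx = π/2 + 9*π/2 + 9*π/2 + 0 + 0 + 0 = 19*π/2.
  (u')² squared terms: (-1)²·∫cos(x)² dx = 1·π/2 = π/2;  (-3)²·∫sin(x)² dx = 9·π/2 = 9*π/2;  (9)²·∫cos(3x)² dx = 81·π/2 = 81*π/2.
  (u')² cross terms: 2·(-1)·(-3)·∫cos(x)·sin(x) dx = 6·(0) = 0;  2·(-1)·(9)·∫cos(x)·cos(3x) dx = -18·(0) = 0;  2·(-3)·(9)·∫sin(x)·cos(3x) dx = -54·(0) = 0.
  So ∫_0^π (u')² dx = π/2 + 9*π/2 + 81*π/2 + 0 + 0 + 0 = 91*π/2.
||u||_{H^1}^2 = (19*π/2) + (91*π/2) = 55*π.


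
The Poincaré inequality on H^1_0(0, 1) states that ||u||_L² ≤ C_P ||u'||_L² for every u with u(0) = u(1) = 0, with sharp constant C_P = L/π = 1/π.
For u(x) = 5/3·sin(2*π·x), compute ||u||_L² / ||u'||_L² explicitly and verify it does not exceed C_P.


||u||_L² / ||u'||_L² = 1/(2*π) < C_P = 1/π.

u(x) = 5/3·sin(2*π·x), so u'(x) = 10*π*cos(2*π*x)/3.
Writing u(x) = A·sin(kπx/L) with A = 5/3 and k = 2, use ∫_0^L sin²(kπx/L) dx = L/2 and ∫_0^L cos²(kπx/L) dx = L/2.
u² = 25/9·sin²(2*π·x) and (u')² = 100*π^2/9·cos²(2*π·x), and each of sin², cos² integrates to L/2 = 1/2 over (0, 1).
∫_0^1 u² dx = 25/18, so ||u||_L² = 5*sqrt(2)/6.
∫_0^1 (u')² dx = 50*π^2/9, so ||u'||_L² = 5*sqrt(2)*π/3.
Ratio ||u||_L² / ||u'||_L² = 1/(2*π).
Sharp Poincaré constant on H^1_0(0, 1) is C_P = L/π = 1/π, achieved by sin(π·x).
This is the k = 2 harmonic; the ratio L/(kπ) is strictly less than C_P = L/π, consistent with the sharp inequality ||u||_L² ≤ C_P ||u'||_L².


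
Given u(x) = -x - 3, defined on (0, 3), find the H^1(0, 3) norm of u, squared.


||u||_{H^1}^2 = 66

The H^1 norm (squared) on an interval (0, L) is
  ||u||_{H^1}^2 = ∫_0^L u(x)^2 dx + ∫_0^L u'(x)^2 dx.
Compute u'(x) = -1.
Then u(x)^2 = x**2 + 6*x + 9 and u'(x)^2 = 1.
Integrate each monomial from 0 to 3 using ∫_0^3 c·x^n dx = c·3^(n+1)/(n+1):
  ∫_0^3 u(x)^2 dx = ∫_0^3 (x^2 + 6*x + 9) dx. Term by term:
    ∫_0^3 x^2 dx = 9;  ∫_0^3 6*x dx = 27;  ∫_0^3 9 dx = 27.
  Sum: 9 + 27 + 27 = 63.
  ∫_0^3 u'(x)^2 dx = ∫_0^3 (1) dx. Term by term:
    ∫_0^3 1 dx = 3.
Adding: ||u||_{H^1}^2 = 63 + 3 = 66.


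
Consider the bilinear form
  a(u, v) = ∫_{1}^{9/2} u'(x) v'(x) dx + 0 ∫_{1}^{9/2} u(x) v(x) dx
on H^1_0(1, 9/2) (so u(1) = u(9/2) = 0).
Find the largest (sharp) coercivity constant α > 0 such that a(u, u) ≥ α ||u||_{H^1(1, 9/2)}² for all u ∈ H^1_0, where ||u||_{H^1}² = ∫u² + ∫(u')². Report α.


α = 4*π^2/(4*π^2 + 49)

Coercivity of a(·,·) on H^1_0(1, 9/2) means a(u, u) ≥ α ||u||_{H^1}² for every u ∈ H^1_0.
The interval has length L = 7/2, and Poincaré/coercivity depend only on L. Here a(u, u) = ∫(u')² + (0)·∫u².
Here c = 0, so a(u,u) = ∫(u')² alone. The condition a(u,u) ≥ α||u||_{H^1}² reads (1−α)∫(u')² ≥ (α−c)∫u². Any admissible α is ≤ 1 (rapidly oscillating u have ∫u²/∫(u')² → 0), and α = 1 would force 0 ≥ (1−c)∫u², impossible since c < 1; so 1−α > 0. By the sharp Poincaré inequality on H^1_0 of an interval of length L, ∫(u')² ≥ (π/L)²∫u² with equality for the first sine mode sin(π(x−x₀)/L) (x₀ the left endpoint), so the inequality holds for all u iff (1−α)(π/L)² ≥ α − c, i.e. α ≤ ((π/L)² + c)/((π/L)² + 1) = (1 + c(L/π)²)/(1 + (L/π)²). (Direct route, valid since c ≤ 0: Poincaré gives c∫u² ≥ c(L/π)²∫(u')², so a(u,u) ≥ (1 + c(L/π)²)∫(u')², while ||u||_{H^1}² ≤ (1 + (L/π)²)∫(u')²; dividing yields the same α.) With (π/L)² = 4*π^2/49 and c = 0, the largest admissible constant is α = ((π/L)² + c)/((π/L)² + 1).
Simplifying, α = 4*π^2/(4*π^2 + 49).


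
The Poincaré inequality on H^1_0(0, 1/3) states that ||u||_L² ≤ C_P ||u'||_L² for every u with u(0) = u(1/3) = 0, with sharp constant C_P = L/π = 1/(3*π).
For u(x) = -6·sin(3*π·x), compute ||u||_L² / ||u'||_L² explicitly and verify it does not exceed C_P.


||u||_L² / ||u'||_L² = 1/(3*π) = C_P.

u(x) = -6·sin(3*π·x), so u'(x) = -18*π*cos(3*π*x).
Writing u(x) = A·sin(kπx/L) with A = -6 and k = 1, use ∫_0^L sin²(kπx/L) dx = L/2 and ∫_0^L cos²(kπx/L) dx = L/2.
u² = 36·sin²(3*π·x) and (u')² = 324*π^2·cos²(3*π·x), and each of sin², cos² integrates to L/2 = 1/6 over (0, 1/3).
∫_0^1/3 u² dx = 6, so ||u||_L² = sqrt(6).
∫_0^1/3 (u')² dx = 54*π^2, so ||u'||_L² = 3*sqrt(6)*π.
Ratio ||u||_L² / ||u'||_L² = 1/(3*π).
Sharp Poincaré constant on H^1_0(0, 1/3) is C_P = L/π = 1/(3*π), achieved by sin(3*π·x).
This is the k = 1 eigenfunction (up to amplitude), so the ratio equals the sharp Poincaré constant exactly.


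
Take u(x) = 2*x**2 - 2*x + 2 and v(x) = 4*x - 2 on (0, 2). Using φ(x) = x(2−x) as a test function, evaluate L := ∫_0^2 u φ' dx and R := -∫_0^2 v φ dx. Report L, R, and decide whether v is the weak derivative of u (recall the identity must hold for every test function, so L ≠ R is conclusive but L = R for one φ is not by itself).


LHS = -8/3, RHS = -8/3. Yes, v = u' weakly.

u(x) = 2*x**2 - 2*x + 2, classical derivative u'(x) = 4*x - 2.
φ(x) = x(2−x), so φ'(x) = 2 - 2*x.
Note φ(0) = φ(2) = 0, so the boundary term u·φ vanishes.
LHS = ∫_0^2 u(x) φ'(x) dx = ∫_0^2 (-4*x^3 + 8*x^2 - 8*x + 4) dx. Term by term:
  ∫_0^2 -4*x^3 dx = -16;  ∫_0^2 8*x^2 dx = 64/3;  ∫_0^2 -8*x dx = -16;
  ∫_0^2 4 dx = 8.
Sum: -16 + 64/3 − 16 + 8 = -8/3.
So LHS = -8/3.
∫_0^2 v(x) φ(x) dx = ∫_0^2 (-4*x^3 + 10*x^2 - 4*x) dx. Term by term:
  ∫_0^2 -4*x^3 dx = -16;  ∫_0^2 10*x^2 dx = 80/3;  ∫_0^2 -4*x dx = -8.
Sum: -16 + 80/3 − 8 = 8/3.
So RHS = -∫_0^2 v(x) φ(x) dx = -8/3.
LHS = RHS, so the identity holds for this test φ.
Moreover u is smooth here and v(x) = u'(x) = 4*x - 2 pointwise, so the identity holds for every test function. Hence v is the weak derivative of u.


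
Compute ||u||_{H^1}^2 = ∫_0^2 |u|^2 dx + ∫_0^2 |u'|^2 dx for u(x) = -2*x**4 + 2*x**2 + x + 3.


||u||_{H^1}^2 = 37144/45

The H^1 norm (squared) on an interval (0, L) is
  ||u||_{H^1}^2 = ∫_0^L u(x)^2 dx + ∫_0^L u'(x)^2 dx.
Compute u'(x) = -8*x**3 + 4*x + 1.
Then u(x)^2 = 4*x**8 - 8*x**6 - 4*x**5 - 8*x**4 + 4*x**3 + 13*x**2 + 6*x + 9 and u'(x)^2 = 64*x**6 - 64*x**4 - 16*x**3 + 16*x**2 + 8*x + 1.
Integrate each monomial from 0 to 2 using ∫_0^2 c·x^n dx = c·2^(n+1)/(n+1):
  ∫_0^2 u(x)^2 dx = ∫_0^2 (4*x^8 - 8*x^6 - 4*x^5 - 8*x^4 + 4*x^3 + 13*x^2 + 6*x + 9) dx. Term by term:
    ∫_0^2 4*x^8 dx = 2048/9;  ∫_0^2 -8*x^6 dx = -1024/7;  ∫_0^2 -4*x^5 dx = -128/3;
    ∫_0^2 -8*x^4 dx = -256/5;  ∫_0^2 4*x^3 dx = 16;  ∫_0^2 13*x^2 dx = 104/3;
    ∫_0^2 6*x dx = 12;  ∫_0^2 9 dx = 18.
  Sum: 2048/9 − 1024/7 − 128/3 − 256/5 + 16 + 104/3 + 12 + 18 = 21442/315.
  ∫_0^2 u'(x)^2 dx = ∫_0^2 (64*x^6 - 64*x^4 - 16*x^3 + 16*x^2 + 8*x + 1) dx. Term by term:
    ∫_0^2 64*x^6 dx = 8192/7;  ∫_0^2 -64*x^4 dx = -2048/5;  ∫_0^2 -16*x^3 dx = -64;
    ∫_0^2 16*x^2 dx = 128/3;  ∫_0^2 8*x dx = 16;  ∫_0^2 1 dx = 2.
  Sum: 8192/7 − 2048/5 − 64 + 128/3 + 16 + 2 = 79522/105.
Adding: ||u||_{H^1}^2 = 21442/315 + 79522/105 = 37144/45.


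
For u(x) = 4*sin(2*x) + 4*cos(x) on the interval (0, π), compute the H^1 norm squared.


||u||_{H^1(0,π)}^2 = 256/3 + 56*π

u'(x) = -4*sin(x) + 8*cos(2*x).
Expand u² and (u')² and integrate term by term on (0, π), using: for integers n ≥ 1, ∫_0^π sin²(nx) dx = ∫_0^π cos²(nx) dx = π/2; for n ≠ n', ∫_0^π sin(nx)sin(n'x) dx = ∫_0^π cos(nx)cos(n'x) dx = 0; and by product-to-sum, ∫_0^π sin(nx)cos(n'x) dx = ½∫_0^π [sin((n+n')x) + sin((n−n')x)] dx, which is 0 when n+n' is even and 2n/(n²−n'²) when n+n' is odd (it need not vanish on (0, π)).
  u² squared terms: (4)²·∫cos(x)² dx = 16·π/2 = 8*π;  (4)²·∫sin(2x)² dx = 16·π/2 = 8*π.
  u² cross terms: 2·(4)·(4)·∫cos(x)·sin(2x) dx = 32·(4/3) = 128/3.
  So ∫_0^π u² dx = 8*π + 8*π + 128/3 = 128/3 + 16*π.
  (u')² squared terms: (-4)²·∫sin(x)² dx = 16·π/2 = 8*π;  (8)²·∫cos(2x)² dx = 64·π/2 = 32*π.
  (u')² cross terms: 2·(-4)·(8)·∫sin(x)·cos(2x) dx = -64·(-2/3) = 128/3.
  So ∫_0^π (u')² dx = 8*π + 32*π + 128/3 = 128/3 + 40*π.
||u||_{H^1}^2 = (128/3 + 16*π) + (128/3 + 40*π) = 256/3 + 56*π.


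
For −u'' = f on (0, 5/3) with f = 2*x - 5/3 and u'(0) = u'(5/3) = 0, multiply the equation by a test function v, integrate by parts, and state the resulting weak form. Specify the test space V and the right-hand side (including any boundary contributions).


V = H^1(0, 5/3) (no boundary constraint on v; u is determined up to an additive constant); weak form: ∫_0^5/3 u'v' dx = ∫_0^5/3 (2*x - 5/3) v dx for all v ∈ V.

Multiply both sides by a test function v and integrate from 0 to 5/3:
  ∫_0^5/3 −u''(x) v(x) dx = ∫_0^5/3 f(x) v(x) dx.
Integrate the LHS by parts once:
  ∫_0^5/3 −u'' v dx = −[u'(x) v(x)]_0^5/3 + ∫_0^5/3 u'(x) v'(x) dx.
Thus ∫_0^5/3 u'(x) v'(x) dx = ∫_0^5/3 f(x) v(x) dx + [u'(x) v(x)]_0^5/3.
Choose V so that boundary terms are either known or forced to vanish.
u has homogeneous Neumann: u'(0) = u'(5/3) = 0. So [u' v]_0^5/3 = 0·v(5/3) − 0·v(0) = 0 for any v; take V = H^1(0, 5/3).
Weak formulation: find u (satisfying any essential BC) such that ∫_0^5/3 u'(x) v'(x) dx = ∫_0^5/3 f v dx for all v ∈ V (homogeneous Neumann, so boundary terms vanish).
Substituting f(x) = 2*x - 5/3, the right-hand side is ∫_0^5/3 (2*x - 5/3) v dx.
Compatibility check (pure Neumann): taking v ≡ 1 ∈ V gives 0 = ∫_0^5/3 f dx + (0) − (0), i.e. ∫_0^5/3 f dx must equal u'(0) − u'(5/3) = 0. Indeed ∫_0^5/3 (2*x - 5/3) dx = 0, so the data are compatible. The solution is then unique only up to an additive constant (fix it e.g. by requiring ∫_0^5/3 u dx = 0).


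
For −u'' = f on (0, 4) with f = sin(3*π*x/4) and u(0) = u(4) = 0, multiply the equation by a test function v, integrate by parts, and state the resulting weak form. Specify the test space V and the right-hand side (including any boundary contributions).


V = H^1_0(0, 4) (so v(0) = v(4) = 0); weak form: ∫_0^4 u'v' dx = ∫_0^4 (sin(3*π*x/4)) v dx for all v ∈ V.

Multiply both sides by a test function v and integrate from 0 to 4:
  ∫_0^4 −u''(x) v(x) dx = ∫_0^4 f(x) v(x) dx.
Integrate the LHS by parts once:
  ∫_0^4 −u'' v dx = −[u'(x) v(x)]_0^4 + ∫_0^4 u'(x) v'(x) dx.
Thus ∫_0^4 u'(x) v'(x) dx = ∫_0^4 f(x) v(x) dx + [u'(x) v(x)]_0^4.
Choose V so that boundary terms are either known or forced to vanish.
u is Dirichlet: u(0) = u(4) = 0. Let V = H^1_0(0, 4); then v(0) = v(4) = 0, and [u' v]_0^4 = 0.
Weak formulation: find u (satisfying any essential BC) such that ∫_0^4 u'(x) v'(x) dx = ∫_0^4 f v dx for all v ∈ V.
Substituting f(x) = sin(3*π*x/4), the right-hand side is ∫_0^4 (sin(3*π*x/4)) v dx.


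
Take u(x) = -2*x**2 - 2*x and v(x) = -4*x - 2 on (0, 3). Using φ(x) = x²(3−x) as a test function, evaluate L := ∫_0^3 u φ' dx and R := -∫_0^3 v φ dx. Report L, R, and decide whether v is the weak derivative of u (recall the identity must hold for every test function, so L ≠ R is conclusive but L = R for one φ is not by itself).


LHS = 621/10, RHS = 621/10. Yes, v = u' weakly.

u(x) = -2*x**2 - 2*x, classical derivative u'(x) = -4*x - 2.
φ(x) = x²(3−x), so φ'(x) = 3*x*(2 - x).
Note φ(0) = φ(3) = 0, so the boundary term u·φ vanishes.
LHS = ∫_0^3 u(x) φ'(x) dx = ∫_0^3 (6*x^4 - 6*x^3 - 12*x^2) dx. Term by term:
  ∫_0^3 6*x^4 dx = 1458/5;  ∫_0^3 -6*x^3 dx = -243/2;  ∫_0^3 -12*x^2 dx = -108.
Sum: 1458/5 − 243/2 − 108 = 621/10.
So LHS = 621/10.
∫_0^3 v(x) φ(x) dx = ∫_0^3 (4*x^4 - 10*x^3 - 6*x^2) dx. Term by term:
  ∫_0^3 4*x^4 dx = 972/5;  ∫_0^3 -10*x^3 dx = -405/2;  ∫_0^3 -6*x^2 dx = -54.
Sum: 972/5 − 405/2 − 54 = -621/10.
So RHS = -∫_0^3 v(x) φ(x) dx = 621/10.
LHS = RHS, so the identity holds for this test φ.
Moreover u is smooth here and v(x) = u'(x) = -4*x - 2 pointwise, so the identity holds for every test function. Hence v is the weak derivative of u.


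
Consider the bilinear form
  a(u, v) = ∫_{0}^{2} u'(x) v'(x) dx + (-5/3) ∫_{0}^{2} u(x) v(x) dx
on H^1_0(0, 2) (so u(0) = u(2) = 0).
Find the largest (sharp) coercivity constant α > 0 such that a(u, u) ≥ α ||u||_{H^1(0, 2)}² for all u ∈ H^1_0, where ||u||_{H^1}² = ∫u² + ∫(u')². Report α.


α = (-20/3 + π^2)/(4 + π^2)

Coercivity of a(·,·) on H^1_0(0, 2) means a(u, u) ≥ α ||u||_{H^1}² for every u ∈ H^1_0.
The interval has length L = 2, and Poincaré/coercivity depend only on L. Here a(u, u) = ∫(u')² + (-5/3)·∫u².
Here c = -5/3 < 0 with |c| < (π/L)² = π^2/4, so coercivity still holds. The condition a(u,u) ≥ α||u||_{H^1}² reads (1−α)∫(u')² ≥ (α−c)∫u². Any admissible α is ≤ 1 (rapidly oscillating u have ∫u²/∫(u')² → 0), and α = 1 would force 0 ≥ (1−c)∫u², impossible since c < 1; so 1−α > 0. By the sharp Poincaré inequality on H^1_0 of an interval of length L, ∫(u')² ≥ (π/L)²∫u² with equality for the first sine mode sin(π(x−x₀)/L) (x₀ the left endpoint), so the inequality holds for all u iff (1−α)(π/L)² ≥ α − c, i.e. α ≤ ((π/L)² + c)/((π/L)² + 1) = (1 + c(L/π)²)/(1 + (L/π)²). (Direct route, valid since c ≤ 0: Poincaré gives c∫u² ≥ c(L/π)²∫(u')², so a(u,u) ≥ (1 + c(L/π)²)∫(u')², while ||u||_{H^1}² ≤ (1 + (L/π)²)∫(u')²; dividing yields the same α.) With (π/L)² = π^2/4 and c = -5/3, the largest admissible constant is α = ((π/L)² + c)/((π/L)² + 1).
Simplifying, α = (-20/3 + π^2)/(4 + π^2).


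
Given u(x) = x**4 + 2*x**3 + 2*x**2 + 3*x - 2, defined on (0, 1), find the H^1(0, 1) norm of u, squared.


||u||_{H^1}^2 = 10841/126

The H^1 norm (squared) on an interval (0, L) is
  ||u||_{H^1}^2 = ∫_0^L u(x)^2 dx + ∫_0^L u'(x)^2 dx.
Compute u'(x) = 4*x**3 + 6*x**2 + 4*x + 3.
Then u(x)^2 = x**8 + 4*x**7 + 8*x**6 + 14*x**5 + 12*x**4 + 4*x**3 + x**2 - 12*x + 4 and u'(x)^2 = 16*x**6 + 48*x**5 + 68*x**4 + 72*x**3 + 52*x**2 + 24*x + 9.
Integrate each monomial from 0 to 1 using ∫_0^1 c·x^n dx = c·1^(n+1)/(n+1):
  ∫_0^1 u(x)^2 dx = ∫_0^1 (x^8 + 4*x^7 + 8*x^6 + 14*x^5 + 12*x^4 + 4*x^3 + x^2 - 12*x + 4) dx. Term by term:
    ∫_0^1 x^8 dx = 1/9;  ∫_0^1 4*x^7 dx = 1/2;  ∫_0^1 8*x^6 dx = 8/7;
    ∫_0^1 14*x^5 dx = 7/3;  ∫_0^1 12*x^4 dx = 12/5;  ∫_0^1 4*x^3 dx = 1;
    ∫_0^1 x^2 dx = 1/3;  ∫_0^1 -12*x dx = -6;  ∫_0^1 4 dx = 4.
  Sum: 1/9 + 1/2 + 8/7 + 7/3 + 12/5 + 1 + 1/3 − 6 + 4 = 3667/630.
  ∫_0^1 u'(x)^2 dx = ∫_0^1 (16*x^6 + 48*x^5 + 68*x^4 + 72*x^3 + 52*x^2 + 24*x + 9) dx. Term by term:
    ∫_0^1 16*x^6 dx = 16/7;  ∫_0^1 48*x^5 dx = 8;  ∫_0^1 68*x^4 dx = 68/5;
    ∫_0^1 72*x^3 dx = 18;  ∫_0^1 52*x^2 dx = 52/3;  ∫_0^1 24*x dx = 12;
    ∫_0^1 9 dx = 9.
  Sum: 16/7 + 8 + 68/5 + 18 + 52/3 + 12 + 9 = 8423/105.
Adding: ||u||_{H^1}^2 = 3667/630 + 8423/105 = 10841/126.


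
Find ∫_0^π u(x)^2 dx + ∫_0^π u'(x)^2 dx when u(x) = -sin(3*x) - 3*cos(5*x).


||u||_{H^1(0,π)}^2 = 122*π

u'(x) = 15*sin(5*x) - 3*cos(3*x).
Expand u² and (u')² and integrate term by term on (0, π), using: for integers n ≥ 1, ∫_0^π sin²(nx) dx = ∫_0^π cos²(nx) dx = π/2; for n ≠ n', ∫_0^π sin(nx)sin(n'x) dx = ∫_0^π cos(nx)cos(n'x) dx = 0; and by product-to-sum, ∫_0^π sin(nx)cos(n'x) dx = ½∫_0^π [sin((n+n')x) + sin((n−n')x)] dx, which is 0 when n+n' is even and 2n/(n²−n'²) when n+n' is odd (it need not vanish on (0, π)).
  u² squared terms: (-1)²·∫sin(3x)² dx = 1·π/2 = π/2;  (-3)²·∫cos(5x)² dx = 9·π/2 = 9*π/2.
  u² cross terms: 2·(-1)·(-3)·∫sin(3x)·cos(5x) dx = 6·(0) = 0.
  So ∫_0^π u² dx = π/2 + 9*π/2 + 0 = 5*π.
  (u')² squared terms: (-3)²·∫cos(3x)² dx = 9·π/2 = 9*π/2;  (15)²·∫sin(5x)² dx = 225·π/2 = 225*π/2.
  (u')² cross terms: 2·(-3)·(15)·∫cos(3x)·sin(5x) dx = -90·(0) = 0.
  So ∫_0^π (u')² dx = 9*π/2 + 225*π/2 + 0 = 117*π.
||u||_{H^1}^2 = (5*π) + (117*π) = 122*π.


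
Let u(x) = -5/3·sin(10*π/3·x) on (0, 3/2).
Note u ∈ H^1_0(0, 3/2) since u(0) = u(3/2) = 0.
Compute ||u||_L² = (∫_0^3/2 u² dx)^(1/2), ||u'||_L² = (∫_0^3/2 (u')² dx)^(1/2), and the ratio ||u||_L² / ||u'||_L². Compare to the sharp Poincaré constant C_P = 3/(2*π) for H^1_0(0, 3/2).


||u||_L² / ||u'||_L² = 3/(10*π) < C_P = 3/(2*π).

u(x) = -5/3·sin(10*π/3·x), so u'(x) = -50*π*cos(10*π*x/3)/9.
Writing u(x) = A·sin(kπx/L) with A = -5/3 and k = 5, use ∫_0^L sin²(kπx/L) dx = L/2 and ∫_0^L cos²(kπx/L) dx = L/2.
u² = 25/9·sin²(10*π/3·x) and (u')² = 2500*π^2/81·cos²(10*π/3·x), and each of sin², cos² integrates to L/2 = 3/4 over (0, 3/2).
∫_0^3/2 u² dx = 25/12, so ||u||_L² = 5*sqrt(3)/6.
∫_0^3/2 (u')² dx = 625*π^2/27, so ||u'||_L² = 25*sqrt(3)*π/9.
Ratio ||u||_L² / ||u'||_L² = 3/(10*π).
Sharp Poincaré constant on H^1_0(0, 3/2) is C_P = L/π = 3/(2*π), achieved by sin(2*π/3·x).
This is the k = 5 harmonic; the ratio L/(kπ) is strictly less than C_P = L/π, consistent with the sharp inequality ||u||_L² ≤ C_P ||u'||_L².


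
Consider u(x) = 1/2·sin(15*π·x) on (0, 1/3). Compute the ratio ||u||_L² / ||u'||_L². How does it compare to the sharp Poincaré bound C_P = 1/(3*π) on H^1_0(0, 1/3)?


||u||_L² / ||u'||_L² = 1/(15*π) < C_P = 1/(3*π).

u(x) = 1/2·sin(15*π·x), so u'(x) = 15*π*cos(15*π*x)/2.
Writing u(x) = A·sin(kπx/L) with A = 1/2 and k = 5, use ∫_0^L sin²(kπx/L) dx = L/2 and ∫_0^L cos²(kπx/L) dx = L/2.
u² = 1/4·sin²(15*π·x) and (u')² = 225*π^2/4·cos²(15*π·x), and each of sin², cos² integrates to L/2 = 1/6 over (0, 1/3).
∫_0^1/3 u² dx = 1/24, so ||u||_L² = sqrt(6)/12.
∫_0^1/3 (u')² dx = 75*π^2/8, so ||u'||_L² = 5*sqrt(6)*π/4.
Ratio ||u||_L² / ||u'||_L² = 1/(15*π).
Sharp Poincaré constant on H^1_0(0, 1/3) is C_P = L/π = 1/(3*π), achieved by sin(3*π·x).
This is the k = 5 harmonic; the ratio L/(kπ) is strictly less than C_P = L/π, consistent with the sharp inequality ||u||_L² ≤ C_P ||u'||_L².


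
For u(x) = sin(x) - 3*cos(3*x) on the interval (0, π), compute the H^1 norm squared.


||u||_{H^1(0,π)}^2 = 46*π

u'(x) = 9*sin(3*x) + cos(x).
Expand u² and (u')² and integrate term by term on (0, π), using: for integers n ≥ 1, ∫_0^π sin²(nx) dx = ∫_0^π cos²(nx) dx = π/2; for n ≠ n', ∫_0^π sin(nx)sin(n'x) dx = ∫_0^π cos(nx)cos(n'x) dx = 0; and by product-to-sum, ∫_0^π sin(nx)cos(n'x) dx = ½∫_0^π [sin((n+n')x) + sin((n−n')x)] dx, which is 0 when n+n' is even and 2n/(n²−n'²) when n+n' is odd (it need not vanish on (0, π)).
  u² squared terms: (-3)²·∫cos(3x)² dx = 9·π/2 = 9*π/2;  (1)²·∫sin(x)² dx = 1·π/2 = π/2.
  u² cross terms: 2·(-3)·(1)·∫cos(3x)·sin(x) dx = -6·(0) = 0.
  So ∫_0^π u² dx = 9*π/2 + π/2 + 0 = 5*π.
  (u')² squared terms: (9)²·∫sin(3x)² dx = 81·π/2 = 81*π/2;  (1)²·∫cos(x)² dx = 1·π/2 = π/2.
  (u')² cross terms: 2·(9)·(1)·∫sin(3x)·cos(x) dx = 18·(0) = 0.
  So ∫_0^π (u')² dx = 81*π/2 + π/2 + 0 = 41*π.
||u||_{H^1}^2 = (5*π) + (41*π) = 46*π.


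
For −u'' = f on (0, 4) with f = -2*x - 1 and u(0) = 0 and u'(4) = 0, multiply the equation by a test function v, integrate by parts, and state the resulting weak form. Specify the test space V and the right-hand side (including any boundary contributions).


V = {v ∈ H^1(0, 4) : v(0) = 0} (test functions vanish at x = 0 where u is specified); weak form: ∫_0^4 u'v' dx = ∫_0^4 (-2*x - 1) v dx for all v ∈ V.

Multiply both sides by a test function v and integrate from 0 to 4:
  ∫_0^4 −u''(x) v(x) dx = ∫_0^4 f(x) v(x) dx.
Integrate the LHS by parts once:
  ∫_0^4 −u'' v dx = −[u'(x) v(x)]_0^4 + ∫_0^4 u'(x) v'(x) dx.
Thus ∫_0^4 u'(x) v'(x) dx = ∫_0^4 f(x) v(x) dx + [u'(x) v(x)]_0^4.
Choose V so that boundary terms are either known or forced to vanish.
Mixed BC: u(0) = 0 (Dirichlet) and u'(4) = 0 (Neumann). Define V = {v ∈ H^1(0, 4) : v(0) = 0}. Then [u' v]_0^4 = u'(4)·v(4) − u'(0)·0 = 0.
Weak formulation: find u (satisfying any essential BC) such that ∫_0^4 u'(x) v'(x) dx = ∫_0^4 f v dx for all v ∈ V (Dirichlet at 0 absorbed into V; the Neumann datum at x = 4 is zero, so no boundary term remains).
Substituting f(x) = -2*x - 1, the right-hand side is ∫_0^4 (-2*x - 1) v dx.


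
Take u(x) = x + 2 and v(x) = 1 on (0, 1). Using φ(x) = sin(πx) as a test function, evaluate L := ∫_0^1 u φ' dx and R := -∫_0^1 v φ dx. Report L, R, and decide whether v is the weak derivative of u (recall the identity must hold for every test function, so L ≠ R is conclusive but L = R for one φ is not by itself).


LHS = -2/π, RHS = -2/π. Yes, v = u' weakly.

u(x) = x + 2, classical derivative u'(x) = 1.
φ(x) = sin(πx), so φ'(x) = π*cos(π*x).
Note φ(0) = φ(1) = 0, so the boundary term u·φ vanishes.
LHS = ∫_0^1 u(x) φ'(x) dx = ∫_0^1 (π*x*cos(π*x) + 2*π*cos(π*x)) dx. Term by term:
  ∫_0^1 2*π*cos(π*x) dx = 0;  ∫_0^1 π*x*cos(π*x) dx = -2/π.
Sum: 0 − 2/π = -2/π.
So LHS = -2/π.
∫_0^1 v(x) φ(x) dx = ∫_0^1 (sin(π*x)) dx. Term by term:
  ∫_0^1 sin(π*x) dx = 2/π.
So RHS = -∫_0^1 v(x) φ(x) dx = -2/π.
LHS = RHS, so the identity holds for this test φ.
Moreover u is smooth here and v(x) = u'(x) = 1 pointwise, so the identity holds for every test function. Hence v is the weak derivative of u.


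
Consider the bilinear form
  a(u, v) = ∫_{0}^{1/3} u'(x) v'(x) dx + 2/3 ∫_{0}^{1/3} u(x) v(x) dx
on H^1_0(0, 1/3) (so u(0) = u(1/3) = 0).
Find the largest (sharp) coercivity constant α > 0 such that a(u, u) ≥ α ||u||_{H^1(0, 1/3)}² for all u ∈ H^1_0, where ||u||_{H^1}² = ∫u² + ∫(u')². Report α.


α = (2 + 27*π^2)/(3*(1 + 9*π^2))

Coercivity of a(·,·) on H^1_0(0, 1/3) means a(u, u) ≥ α ||u||_{H^1}² for every u ∈ H^1_0.
The interval has length L = 1/3, and Poincaré/coercivity depend only on L. Here a(u, u) = ∫(u')² + (2/3)·∫u².
Here 0 < c = 2/3 < 1. The condition a(u,u) ≥ α||u||_{H^1}² reads (1−α)∫(u')² ≥ (α−c)∫u². Any admissible α is ≤ 1 (rapidly oscillating u have ∫u²/∫(u')² → 0), and α = 1 would force 0 ≥ (1−c)∫u², impossible since c < 1; so 1−α > 0. By the sharp Poincaré inequality on H^1_0 of an interval of length L, ∫(u')² ≥ (π/L)²∫u² with equality for the first sine mode sin(π(x−x₀)/L) (x₀ the left endpoint), so the inequality holds for all u iff (1−α)(π/L)² ≥ α − c, i.e. α ≤ ((π/L)² + c)/((π/L)² + 1) = (1 + c(L/π)²)/(1 + (L/π)²). With (π/L)² = 9*π^2 and c = 2/3, the largest admissible constant is α = ((π/L)² + c)/((π/L)² + 1).
Simplifying, α = (2 + 27*π^2)/(3*(1 + 9*π^2)).


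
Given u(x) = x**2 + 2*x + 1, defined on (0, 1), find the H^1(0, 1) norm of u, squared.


||u||_{H^1}^2 = 233/15

The H^1 norm (squared) on an interval (0, L) is
  ||u||_{H^1}^2 = ∫_0^L u(x)^2 dx + ∫_0^L u'(x)^2 dx.
Compute u'(x) = 2*x + 2.
Then u(x)^2 = x**4 + 4*x**3 + 6*x**2 + 4*x + 1 and u'(x)^2 = 4*x**2 + 8*x + 4.
Integrate each monomial from 0 to 1 using ∫_0^1 c·x^n dx = c·1^(n+1)/(n+1):
  ∫_0^1 u(x)^2 dx = ∫_0^1 (x^4 + 4*x^3 + 6*x^2 + 4*x + 1) dx. Term by term:
    ∫_0^1 x^4 dx = 1/5;  ∫_0^1 4*x^3 dx = 1;  ∫_0^1 6*x^2 dx = 2;
    ∫_0^1 4*x dx = 2;  ∫_0^1 1 dx = 1.
  Sum: 1/5 + 1 + 2 + 2 + 1 = 31/5.
  ∫_0^1 u'(x)^2 dx = ∫_0^1 (4*x^2 + 8*x + 4) dx. Term by term:
    ∫_0^1 4*x^2 dx = 4/3;  ∫_0^1 8*x dx = 4;  ∫_0^1 4 dx = 4.
  Sum: 4/3 + 4 + 4 = 28/3.
Adding: ||u||_{H^1}^2 = 31/5 + 28/3 = 233/15.


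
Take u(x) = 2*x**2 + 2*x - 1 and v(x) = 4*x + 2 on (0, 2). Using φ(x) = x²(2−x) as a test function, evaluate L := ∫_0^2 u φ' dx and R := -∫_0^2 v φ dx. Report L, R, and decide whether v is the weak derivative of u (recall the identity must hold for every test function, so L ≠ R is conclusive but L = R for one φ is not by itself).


LHS = -136/15, RHS = -136/15. Yes, v = u' weakly.

u(x) = 2*x**2 + 2*x - 1, classical derivative u'(x) = 4*x + 2.
φ(x) = x²(2−x), so φ'(x) = x*(4 - 3*x).
Note φ(0) = φ(2) = 0, so the boundary term u·φ vanishes.
LHS = ∫_0^2 u(x) φ'(x) dx = ∫_0^2 (-6*x^4 + 2*x^3 + 11*x^2 - 4*x) dx. Term by term:
  ∫_0^2 -6*x^4 dx = -192/5;  ∫_0^2 2*x^3 dx = 8;  ∫_0^2 11*x^2 dx = 88/3;
  ∫_0^2 -4*x dx = -8.
Sum: -192/5 + 8 + 88/3 − 8 = -136/15.
So LHS = -136/15.
∫_0^2 v(x) φ(x) dx = ∫_0^2 (-4*x^4 + 6*x^3 + 4*x^2) dx. Term by term:
  ∫_0^2 -4*x^4 dx = -128/5;  ∫_0^2 6*x^3 dx = 24;  ∫_0^2 4*x^2 dx = 32/3.
Sum: -128/5 + 24 + 32/3 = 136/15.
So RHS = -∫_0^2 v(x) φ(x) dx = -136/15.
LHS = RHS, so the identity holds for this test φ.
Moreover u is smooth here and v(x) = u'(x) = 4*x + 2 pointwise, so the identity holds for every test function. Hence v is the weak derivative of u.


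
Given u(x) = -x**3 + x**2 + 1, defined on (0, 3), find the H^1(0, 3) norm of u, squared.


||u||_{H^1}^2 = 4605/14

The H^1 norm (squared) on an interval (0, L) is
  ||u||_{H^1}^2 = ∫_0^L u(x)^2 dx + ∫_0^L u'(x)^2 dx.
Compute u'(x) = -3*x**2 + 2*x.
Then u(x)^2 = x**6 - 2*x**5 + x**4 - 2*x**3 + 2*x**2 + 1 and u'(x)^2 = 9*x**4 - 12*x**3 + 4*x**2.
Integrate each monomial from 0 to 3 using ∫_0^3 c·x^n dx = c·3^(n+1)/(n+1):
  ∫_0^3 u(x)^2 dx = ∫_0^3 (x^6 - 2*x^5 + x^4 - 2*x^3 + 2*x^2 + 1) dx. Term by term:
    ∫_0^3 x^6 dx = 2187/7;  ∫_0^3 -2*x^5 dx = -243;  ∫_0^3 x^4 dx = 243/5;
    ∫_0^3 -2*x^3 dx = -81/2;  ∫_0^3 2*x^2 dx = 18;  ∫_0^3 1 dx = 3.
  Sum: 2187/7 − 243 + 243/5 − 81/2 + 18 + 3 = 6897/70.
  ∫_0^3 u'(x)^2 dx = ∫_0^3 (9*x^4 - 12*x^3 + 4*x^2) dx. Term by term:
    ∫_0^3 9*x^4 dx = 2187/5;  ∫_0^3 -12*x^3 dx = -243;  ∫_0^3 4*x^2 dx = 36.
  Sum: 2187/5 − 243 + 36 = 1152/5.
Adding: ||u||_{H^1}^2 = 6897/70 + 1152/5 = 4605/14.


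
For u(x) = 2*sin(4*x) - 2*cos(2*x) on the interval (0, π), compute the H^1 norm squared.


||u||_{H^1(0,π)}^2 = 44*π

u'(x) = 4*sin(2*x) + 8*cos(4*x).
Expand u² and (u')² and integrate term by term on (0, π), using: for integers n ≥ 1, ∫_0^π sin²(nx) dx = ∫_0^π cos²(nx) dx = π/2; for n ≠ n', ∫_0^π sin(nx)sin(n'x) dx = ∫_0^π cos(nx)cos(n'x) dx = 0; and by product-to-sum, ∫_0^π sin(nx)cos(n'x) dx = ½∫_0^π [sin((n+n')x) + sin((n−n')x)] dx, which is 0 when n+n' is even and 2n/(n²−n'²) when n+n' is odd (it need not vanish on (0, π)).
  u² squared terms: (-2)²·∫cos(2x)² dx = 4·π/2 = 2*π;  (2)²·∫sin(4x)² dx = 4·π/2 = 2*π.
  u² cross terms: 2·(-2)·(2)·∫cos(2x)·sin(4x) dx = -8·(0) = 0.
  So ∫_0^π u² dx = 2*π + 2*π + 0 = 4*π.
  (u')² squared terms: (4)²·∫sin(2x)² dx = 16·π/2 = 8*π;  (8)²·∫cos(4x)² dx = 64·π/2 = 32*π.
  (u')² cross terms: 2·(4)·(8)·∫sin(2x)·cos(4x) dx = 64·(0) = 0.
  So ∫_0^π (u')² dx = 8*π + 32*π + 0 = 40*π.
||u||_{H^1}^2 = (4*π) + (40*π) = 44*π.


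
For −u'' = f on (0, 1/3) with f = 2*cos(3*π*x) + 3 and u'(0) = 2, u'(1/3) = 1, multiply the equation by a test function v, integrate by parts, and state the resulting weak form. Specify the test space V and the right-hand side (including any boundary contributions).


V = H^1(0, 1/3) (v unrestricted at boundary; u is determined up to an additive constant); weak form: ∫_0^1/3 u'v' dx = ∫_0^1/3 (2*cos(3*π*x) + 3) v dx + v(1/3) − 2·v(0) for all v ∈ V.

Multiply both sides by a test function v and integrate from 0 to 1/3:
  ∫_0^1/3 −u''(x) v(x) dx = ∫_0^1/3 f(x) v(x) dx.
Integrate the LHS by parts once:
  ∫_0^1/3 −u'' v dx = −[u'(x) v(x)]_0^1/3 + ∫_0^1/3 u'(x) v'(x) dx.
Thus ∫_0^1/3 u'(x) v'(x) dx = ∫_0^1/3 f(x) v(x) dx + [u'(x) v(x)]_0^1/3.
Choose V so that boundary terms are either known or forced to vanish.
u has inhomogeneous Neumann u'(0) = 2, u'(1/3) = 1. [u' v]_0^1/3 = (1)·v(1/3) − (2)·v(0) = v(1/3) − 2·v(0). Take V = H^1(0, 1/3); boundary term becomes part of RHS.
Weak formulation: find u (satisfying any essential BC) such that ∫_0^1/3 u'(x) v'(x) dx = ∫_0^1/3 f v dx + v(1/3) − 2·v(0) for all v ∈ V (Neumann data are natural BCs: they enter the RHS as boundary terms).
Substituting f(x) = 2*cos(3*π*x) + 3, the right-hand side is ∫_0^1/3 (2*cos(3*π*x) + 3) v dx + v(1/3) − 2·v(0).
Compatibility check (pure Neumann): taking v ≡ 1 ∈ V gives 0 = ∫_0^1/3 f dx + (1) − (2), i.e. ∫_0^1/3 f dx must equal u'(0) − u'(1/3) = 1. Indeed ∫_0^1/3 (2*cos(3*π*x) + 3) dx = 1, so the data are compatible. The solution is then unique only up to an additive constant (fix it e.g. by requiring ∫_0^1/3 u dx = 0).


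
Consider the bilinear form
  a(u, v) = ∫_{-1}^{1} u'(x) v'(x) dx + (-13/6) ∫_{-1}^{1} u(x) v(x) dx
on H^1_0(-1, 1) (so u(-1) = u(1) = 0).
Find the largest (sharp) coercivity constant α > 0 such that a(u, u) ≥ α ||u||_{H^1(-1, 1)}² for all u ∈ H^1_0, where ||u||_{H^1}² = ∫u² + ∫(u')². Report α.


α = (-26/3 + π^2)/(4 + π^2)

Coercivity of a(·,·) on H^1_0(-1, 1) means a(u, u) ≥ α ||u||_{H^1}² for every u ∈ H^1_0.
The interval has length L = 2, and Poincaré/coercivity depend only on L. Here a(u, u) = ∫(u')² + (-13/6)·∫u².
Here c = -13/6 < 0 with |c| < (π/L)² = π^2/4, so coercivity still holds. The condition a(u,u) ≥ α||u||_{H^1}² reads (1−α)∫(u')² ≥ (α−c)∫u². Any admissible α is ≤ 1 (rapidly oscillating u have ∫u²/∫(u')² → 0), and α = 1 would force 0 ≥ (1−c)∫u², impossible since c < 1; so 1−α > 0. By the sharp Poincaré inequality on H^1_0 of an interval of length L, ∫(u')² ≥ (π/L)²∫u² with equality for the first sine mode sin(π(x−x₀)/L) (x₀ the left endpoint), so the inequality holds for all u iff (1−α)(π/L)² ≥ α − c, i.e. α ≤ ((π/L)² + c)/((π/L)² + 1) = (1 + c(L/π)²)/(1 + (L/π)²). (Direct route, valid since c ≤ 0: Poincaré gives c∫u² ≥ c(L/π)²∫(u')², so a(u,u) ≥ (1 + c(L/π)²)∫(u')², while ||u||_{H^1}² ≤ (1 + (L/π)²)∫(u')²; dividing yields the same α.) With (π/L)² = π^2/4 and c = -13/6, the largest admissible constant is α = ((π/L)² + c)/((π/L)² + 1).
Simplifying, α = (-26/3 + π^2)/(4 + π^2).


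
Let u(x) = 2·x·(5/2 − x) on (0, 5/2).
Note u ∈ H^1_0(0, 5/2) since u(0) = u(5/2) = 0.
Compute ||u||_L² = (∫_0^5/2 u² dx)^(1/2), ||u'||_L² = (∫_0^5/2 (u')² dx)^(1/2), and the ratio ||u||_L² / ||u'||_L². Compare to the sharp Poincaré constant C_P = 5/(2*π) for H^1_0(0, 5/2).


||u||_L² / ||u'||_L² = sqrt(10)/4 < C_P = 5/(2*π).

u(x) = 2·x·(5/2 − x), so u'(x) = 5 - 4*x.
u(x) = 2·x·(5/2 − x) vanishes at x = 0 and x = 5/2, so u ∈ H^1_0(0, 5/2). Differentiate via the product rule and integrate the resulting polynomials term by term.
  ∫_0^5/2 u² dx = ∫_0^5/2 (4*x^4 - 20*x^3 + 25*x^2) dx. Term by term:
    ∫_0^5/2 4*x^4 dx = 625/8;  ∫_0^5/2 -20*x^3 dx = -3125/16;  ∫_0^5/2 25*x^2 dx = 3125/24.
  Sum: 625/8 − 3125/16 + 3125/24 = 625/48.
  ∫_0^5/2 (u')² dx = ∫_0^5/2 (16*x^2 - 40*x + 25) dx. Term by term:
    ∫_0^5/2 16*x^2 dx = 250/3;  ∫_0^5/2 -40*x dx = -125;  ∫_0^5/2 25 dx = 125/2.
  Sum: 250/3 − 125 + 125/2 = 125/6.
∫_0^5/2 u² dx = 625/48, so ||u||_L² = 25*sqrt(3)/12.
∫_0^5/2 (u')² dx = 125/6, so ||u'||_L² = 5*sqrt(30)/6.
Ratio ||u||_L² / ||u'||_L² = sqrt(10)/4.
Sharp Poincaré constant on H^1_0(0, 5/2) is C_P = L/π = 5/(2*π), achieved by sin(2*π/5·x).
A polynomial bump cannot attain the sharp Poincaré constant (only the first sine eigenfunction does), so the ratio is strictly less than C_P, consistent with ||u||_L² ≤ C_P ||u'||_L².


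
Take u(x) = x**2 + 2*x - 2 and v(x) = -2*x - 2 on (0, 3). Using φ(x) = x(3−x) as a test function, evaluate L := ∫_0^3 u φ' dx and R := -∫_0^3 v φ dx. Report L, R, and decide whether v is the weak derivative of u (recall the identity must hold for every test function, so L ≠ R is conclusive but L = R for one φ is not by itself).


LHS = -45/2, RHS = 45/2. No, v is not the weak derivative of u.

u(x) = x**2 + 2*x - 2, classical derivative u'(x) = 2*x + 2.
φ(x) = x(3−x), so φ'(x) = 3 - 2*x.
Note φ(0) = φ(3) = 0, so the boundary term u·φ vanishes.
LHS = ∫_0^3 u(x) φ'(x) dx = ∫_0^3 (-2*x^3 - x^2 + 10*x - 6) dx. Term by term:
  ∫_0^3 -2*x^3 dx = -81/2;  ∫_0^3 -x^2 dx = -9;  ∫_0^3 10*x dx = 45;
  ∫_0^3 -6 dx = -18.
Sum: -81/2 − 9 + 45 − 18 = -45/2.
So LHS = -45/2.
∫_0^3 v(x) φ(x) dx = ∫_0^3 (2*x^3 - 4*x^2 - 6*x) dx. Term by term:
  ∫_0^3 2*x^3 dx = 81/2;  ∫_0^3 -4*x^2 dx = -36;  ∫_0^3 -6*x dx = -27.
Sum: 81/2 − 36 − 27 = -45/2.
So RHS = -∫_0^3 v(x) φ(x) dx = 45/2.
LHS − RHS = -45 ≠ 0, so the identity fails.
(For a valid weak derivative the identity must hold for EVERY test function, in particular this one. The failure shows v is NOT the weak derivative of u.)
Correct weak derivative would be u'(x) = 2*x + 2.


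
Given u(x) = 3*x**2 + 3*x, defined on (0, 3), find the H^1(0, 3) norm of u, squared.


||u||_{H^1}^2 = 13959/10

The H^1 norm (squared) on an interval (0, L) is
  ||u||_{H^1}^2 = ∫_0^L u(x)^2 dx + ∫_0^L u'(x)^2 dx.
Compute u'(x) = 6*x + 3.
Then u(x)^2 = 9*x**4 + 18*x**3 + 9*x**2 and u'(x)^2 = 36*x**2 + 36*x + 9.
Integrate each monomial from 0 to 3 using ∫_0^3 c·x^n dx = c·3^(n+1)/(n+1):
  ∫_0^3 u(x)^2 dx = ∫_0^3 (9*x^4 + 18*x^3 + 9*x^2) dx. Term by term:
    ∫_0^3 9*x^4 dx = 2187/5;  ∫_0^3 18*x^3 dx = 729/2;  ∫_0^3 9*x^2 dx = 81.
  Sum: 2187/5 + 729/2 + 81 = 8829/10.
  ∫_0^3 u'(x)^2 dx = ∫_0^3 (36*x^2 + 36*x + 9) dx. Term by term:
    ∫_0^3 36*x^2 dx = 324;  ∫_0^3 36*x dx = 162;  ∫_0^3 9 dx = 27.
  Sum: 324 + 162 + 27 = 513.
Adding: ||u||_{H^1}^2 = 8829/10 + 513 = 13959/10.


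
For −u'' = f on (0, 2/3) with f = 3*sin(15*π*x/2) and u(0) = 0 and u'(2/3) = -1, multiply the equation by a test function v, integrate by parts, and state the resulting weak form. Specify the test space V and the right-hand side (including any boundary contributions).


V = {v ∈ H^1(0, 2/3) : v(0) = 0} (test functions vanish at x = 0 where u is specified); weak form: ∫_0^2/3 u'v' dx = ∫_0^2/3 (3*sin(15*π*x/2)) v dx − v(2/3) for all v ∈ V.

Multiply both sides by a test function v and integrate from 0 to 2/3:
  ∫_0^2/3 −u''(x) v(x) dx = ∫_0^2/3 f(x) v(x) dx.
Integrate the LHS by parts once:
  ∫_0^2/3 −u'' v dx = −[u'(x) v(x)]_0^2/3 + ∫_0^2/3 u'(x) v'(x) dx.
Thus ∫_0^2/3 u'(x) v'(x) dx = ∫_0^2/3 f(x) v(x) dx + [u'(x) v(x)]_0^2/3.
Choose V so that boundary terms are either known or forced to vanish.
Mixed BC: u(0) = 0 (Dirichlet) and u'(2/3) = -1 (Neumann). Define V = {v ∈ H^1(0, 2/3) : v(0) = 0}. Then [u' v]_0^2/3 = u'(2/3)·v(2/3) − u'(0)·0 = − v(2/3).
Weak formulation: find u (satisfying any essential BC) such that ∫_0^2/3 u'(x) v'(x) dx = ∫_0^2/3 f v dx − v(2/3) for all v ∈ V (Dirichlet at 0 absorbed into V; Neumann datum at x = 2/3 contributes the boundary term).
Substituting f(x) = 3*sin(15*π*x/2), the right-hand side is ∫_0^2/3 (3*sin(15*π*x/2)) v dx − v(2/3).


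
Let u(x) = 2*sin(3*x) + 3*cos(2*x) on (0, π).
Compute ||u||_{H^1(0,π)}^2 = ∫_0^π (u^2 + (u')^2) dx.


||u||_{H^1(0,π)}^2 = 72 + 85*π/2

u'(x) = -6*sin(2*x) + 6*cos(3*x).
Expand u² and (u')² and integrate term by term on (0, π), using: for integers n ≥ 1, ∫_0^π sin²(nx) dx = ∫_0^π cos²(nx) dx = π/2; for n ≠ n', ∫_0^π sin(nx)sin(n'x) dx = ∫_0^π cos(nx)cos(n'x) dx = 0; and by product-to-sum, ∫_0^π sin(nx)cos(n'x) dx = ½∫_0^π [sin((n+n')x) + sin((n−n')x)] dx, which is 0 when n+n' is even and 2n/(n²−n'²) when n+n' is odd (it need not vanish on (0, π)).
  u² squared terms: (2)²·∫sin(3x)² dx = 4·π/2 = 2*π;  (3)²·∫cos(2x)² dx = 9·π/2 = 9*π/2.
  u² cross terms: 2·(2)·(3)·∫sin(3x)·cos(2x) dx = 12·(6/5) = 72/5.
  So ∫_0^π u² dx = 2*π + 9*π/2 + 72/5 = 72/5 + 13*π/2.
  (u')² squared terms: (-6)²·∫sin(2x)² dx = 36·π/2 = 18*π;  (6)²·∫cos(3x)² dx = 36·π/2 = 18*π.
  (u')² cross terms: 2·(-6)·(6)·∫sin(2x)·cos(3x) dx = -72·(-4/5) = 288/5.
  So ∫_0^π (u')² dx = 18*π + 18*π + 288/5 = 288/5 + 36*π.
||u||_{H^1}^2 = (72/5 + 13*π/2) + (288/5 + 36*π) = 72 + 85*π/2.


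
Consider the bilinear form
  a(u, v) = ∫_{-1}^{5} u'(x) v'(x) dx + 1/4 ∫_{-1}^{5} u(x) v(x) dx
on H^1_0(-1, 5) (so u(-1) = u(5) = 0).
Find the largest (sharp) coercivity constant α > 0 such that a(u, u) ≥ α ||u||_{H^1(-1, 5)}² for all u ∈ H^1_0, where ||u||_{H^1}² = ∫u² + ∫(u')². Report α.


α = (9 + π^2)/(π^2 + 36)

Coercivity of a(·,·) on H^1_0(-1, 5) means a(u, u) ≥ α ||u||_{H^1}² for every u ∈ H^1_0.
The interval has length L = 6, and Poincaré/coercivity depend only on L. Here a(u, u) = ∫(u')² + (1/4)·∫u².
Here 0 < c = 1/4 < 1. The condition a(u,u) ≥ α||u||_{H^1}² reads (1−α)∫(u')² ≥ (α−c)∫u². Any admissible α is ≤ 1 (rapidly oscillating u have ∫u²/∫(u')² → 0), and α = 1 would force 0 ≥ (1−c)∫u², impossible since c < 1; so 1−α > 0. By the sharp Poincaré inequality on H^1_0 of an interval of length L, ∫(u')² ≥ (π/L)²∫u² with equality for the first sine mode sin(π(x−x₀)/L) (x₀ the left endpoint), so the inequality holds for all u iff (1−α)(π/L)² ≥ α − c, i.e. α ≤ ((π/L)² + c)/((π/L)² + 1) = (1 + c(L/π)²)/(1 + (L/π)²). With (π/L)² = π^2/36 and c = 1/4, the largest admissible constant is α = ((π/L)² + c)/((π/L)² + 1).
Simplifying, α = (9 + π^2)/(π^2 + 36).


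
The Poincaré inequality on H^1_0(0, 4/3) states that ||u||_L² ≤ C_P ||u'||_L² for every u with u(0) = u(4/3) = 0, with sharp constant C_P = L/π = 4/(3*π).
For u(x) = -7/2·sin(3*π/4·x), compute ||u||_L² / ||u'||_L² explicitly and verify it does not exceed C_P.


||u||_L² / ||u'||_L² = 4/(3*π) = C_P.

u(x) = -7/2·sin(3*π/4·x), so u'(x) = -21*π*cos(3*π*x/4)/8.
Writing u(x) = A·sin(kπx/L) with A = -7/2 and k = 1, use ∫_0^L sin²(kπx/L) dx = L/2 and ∫_0^L cos²(kπx/L) dx = L/2.
u² = 49/4·sin²(3*π/4·x) and (u')² = 441*π^2/64·cos²(3*π/4·x), and each of sin², cos² integrates to L/2 = 2/3 over (0, 4/3).
∫_0^4/3 u² dx = 49/6, so ||u||_L² = 7*sqrt(6)/6.
∫_0^4/3 (u')² dx = 147*π^2/32, so ||u'||_L² = 7*sqrt(6)*π/8.
Ratio ||u||_L² / ||u'||_L² = 4/(3*π).
Sharp Poincaré constant on H^1_0(0, 4/3) is C_P = L/π = 4/(3*π), achieved by sin(3*π/4·x).
This is the k = 1 eigenfunction (up to amplitude), so the ratio equals the sharp Poincaré constant exactly.
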